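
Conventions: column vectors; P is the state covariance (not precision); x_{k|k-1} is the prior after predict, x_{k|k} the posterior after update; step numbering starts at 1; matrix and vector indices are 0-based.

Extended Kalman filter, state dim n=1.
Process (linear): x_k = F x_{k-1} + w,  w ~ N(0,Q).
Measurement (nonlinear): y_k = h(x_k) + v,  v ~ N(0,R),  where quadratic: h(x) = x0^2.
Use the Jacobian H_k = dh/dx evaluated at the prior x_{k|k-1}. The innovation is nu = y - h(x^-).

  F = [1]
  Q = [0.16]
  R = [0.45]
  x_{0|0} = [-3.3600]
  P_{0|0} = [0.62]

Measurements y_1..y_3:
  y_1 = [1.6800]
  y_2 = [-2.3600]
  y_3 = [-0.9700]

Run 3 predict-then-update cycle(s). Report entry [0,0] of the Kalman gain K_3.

step 1: x^-=[-3.3600]  P^-=[0.7800]  H_jac=[-6.7200]  S=[35.6736]  K=[-0.1469]  nu=[-9.6096]  x^+=[-1.9480]  P^+=[0.0098]
step 2: x^-=[-1.9480]  P^-=[0.1698]  H_jac=[-3.8961]  S=[3.0281]  K=[-0.2185]  nu=[-6.1549]  x^+=[-0.6030]  P^+=[0.0252]
step 3: x^-=[-0.6030]  P^-=[0.1852]  H_jac=[-1.2061]  S=[0.7195]  K=[-0.3105]  nu=[-1.3337]  x^+=[-0.1889]  P^+=[0.1159]

K[0,0] = -0.3105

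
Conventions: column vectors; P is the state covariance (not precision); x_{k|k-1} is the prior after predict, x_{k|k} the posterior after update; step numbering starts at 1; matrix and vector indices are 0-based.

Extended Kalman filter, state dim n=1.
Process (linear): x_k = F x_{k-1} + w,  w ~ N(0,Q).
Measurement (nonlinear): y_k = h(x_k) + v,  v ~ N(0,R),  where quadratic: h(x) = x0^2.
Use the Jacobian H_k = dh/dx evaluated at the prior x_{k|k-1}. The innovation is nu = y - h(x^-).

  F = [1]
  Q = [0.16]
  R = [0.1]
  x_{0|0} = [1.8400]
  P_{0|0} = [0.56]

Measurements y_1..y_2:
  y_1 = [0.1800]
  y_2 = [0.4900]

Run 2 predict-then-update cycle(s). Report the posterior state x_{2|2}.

x_post = [0.7717]

step 1: x^-=[1.8400]  P^-=[0.7200]  H_jac=[3.6800]  S=[9.8505]  K=[0.2690]  nu=[-3.2056]  x^+=[0.9778]  P^+=[0.0073]
step 2: x^-=[0.9778]  P^-=[0.1673]  H_jac=[1.9555]  S=[0.7398]  K=[0.4423]  nu=[-0.4660]  x^+=[0.7717]  P^+=[0.0226]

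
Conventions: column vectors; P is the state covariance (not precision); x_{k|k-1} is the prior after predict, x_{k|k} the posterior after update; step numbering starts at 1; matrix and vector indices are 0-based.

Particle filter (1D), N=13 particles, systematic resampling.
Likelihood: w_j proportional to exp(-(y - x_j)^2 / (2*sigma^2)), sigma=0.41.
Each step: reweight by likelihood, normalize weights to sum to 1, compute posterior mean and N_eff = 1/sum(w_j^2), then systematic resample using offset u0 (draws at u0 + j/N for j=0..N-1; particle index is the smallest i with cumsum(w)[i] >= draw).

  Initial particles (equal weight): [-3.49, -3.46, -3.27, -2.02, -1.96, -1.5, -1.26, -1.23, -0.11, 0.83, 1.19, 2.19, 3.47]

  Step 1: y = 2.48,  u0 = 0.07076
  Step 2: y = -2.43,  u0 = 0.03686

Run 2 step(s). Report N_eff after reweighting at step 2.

step 1: w=[0.0000, 0.0000, 0.0000, 0.0000, 0.0000, 0.0000, 0.0000, 0.0000, 0.0000, 0.0004, 0.0084, 0.9267, 0.0645]  mean=2.2636  Neff=1.1587  idx=[11, 11, 11, 11, 11, 11, 11, 11, 11, 11, 11, 11, 12]
step 2: w=[0.0833, 0.0833, 0.0833, 0.0833, 0.0833, 0.0833, 0.0833, 0.0833, 0.0833, 0.0833, 0.0833, 0.0833, 0.0000]  mean=2.1900  Neff=12.0000  idx=[0, 1, 2, 3, 4, 5, 5, 6, 7, 8, 9, 10, 11]

N_eff = 12.0000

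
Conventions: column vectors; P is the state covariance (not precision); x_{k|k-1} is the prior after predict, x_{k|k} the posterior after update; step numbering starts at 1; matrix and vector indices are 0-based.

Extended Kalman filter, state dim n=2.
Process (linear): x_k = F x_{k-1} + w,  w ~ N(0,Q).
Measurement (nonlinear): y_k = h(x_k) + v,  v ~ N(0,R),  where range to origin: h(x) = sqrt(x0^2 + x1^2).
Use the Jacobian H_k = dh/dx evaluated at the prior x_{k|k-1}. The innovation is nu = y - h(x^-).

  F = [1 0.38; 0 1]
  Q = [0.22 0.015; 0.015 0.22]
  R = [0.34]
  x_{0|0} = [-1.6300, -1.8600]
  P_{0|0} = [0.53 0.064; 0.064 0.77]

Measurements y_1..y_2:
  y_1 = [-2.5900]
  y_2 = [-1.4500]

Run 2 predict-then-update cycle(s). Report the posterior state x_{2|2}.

x_post = [-0.0760, -0.4446]

step 1: x^-=[-2.3368, -1.8600]  P^-=[0.9098 0.3716; 0.3716 0.9900]  H_jac=[-0.7824 -0.6228]  S=[1.6431]  K=[-0.5741; -0.5522]  nu=[-5.5767]  x^+=[0.8648, 1.2194]  P^+=[0.3683 -0.1493; -0.1493 0.4890]
step 2: x^-=[1.3281, 1.2194]  P^-=[0.5455 0.0516; 0.0516 0.7090]  H_jac=[0.7366 0.6763]  S=[1.0116]  K=[0.4316; 0.5115]  nu=[-3.2530]  x^+=[-0.0760, -0.4446]  P^+=[0.3570 -0.1718; -0.1718 0.4443]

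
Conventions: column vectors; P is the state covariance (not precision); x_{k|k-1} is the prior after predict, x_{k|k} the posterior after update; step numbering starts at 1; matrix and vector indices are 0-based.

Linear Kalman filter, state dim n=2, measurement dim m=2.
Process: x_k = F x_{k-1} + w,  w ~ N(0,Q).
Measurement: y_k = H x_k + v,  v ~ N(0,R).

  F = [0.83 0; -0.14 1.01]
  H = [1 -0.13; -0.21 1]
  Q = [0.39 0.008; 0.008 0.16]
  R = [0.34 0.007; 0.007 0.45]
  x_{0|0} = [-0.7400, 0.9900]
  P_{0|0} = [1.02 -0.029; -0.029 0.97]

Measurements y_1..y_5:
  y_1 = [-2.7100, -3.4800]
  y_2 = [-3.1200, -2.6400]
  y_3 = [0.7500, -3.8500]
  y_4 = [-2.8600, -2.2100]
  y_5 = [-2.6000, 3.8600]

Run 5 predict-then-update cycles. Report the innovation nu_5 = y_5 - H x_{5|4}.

innov = [-1.1186, 6.0290]

step 1: x^-=[-0.6142, 1.1035]  P^-=[1.0927 -0.1348; -0.1348 1.1777]  S=[1.4876 -0.5141; -0.5141 1.7325]  K=[0.7506 0.0124; 0.0524 0.7116]  nu=[-1.9523, -4.7125]  x^+=[-2.1383, -2.3523]  P^+=[0.2639 0.0663; 0.0663 0.3345]
step 2: x^-=[-1.7748, -2.0765]  P^-=[0.5718 0.0329; 0.0329 0.4877]  S=[0.9115 -0.1427; -0.1427 0.9491]  K=[0.6229 0.0018; 0.0469 0.5136]  nu=[-1.6152, -0.9362]  x^+=[-2.7826, -2.6332]  P^+=[0.2184 0.0510; 0.0510 0.2422]
step 3: x^-=[-2.3095, -2.2699]  P^-=[0.5405 0.0254; 0.0254 0.3969]  S=[0.8806 -0.1320; -0.1320 0.8601]  K=[0.6087 -0.0090; 0.0394 0.4613]  nu=[2.7644, -2.0651]  x^+=[-0.6083, -3.1137]  P^+=[0.2127 0.0449; 0.0449 0.2173]
step 4: x^-=[-0.5049, -3.0596]  P^-=[0.5365 0.0209; 0.0209 0.3731]  S=[0.8774 -0.1327; -0.1327 0.8380]  K=[0.6064 -0.0135; 0.0360 0.4457]  nu=[-2.7529, 0.7436]  x^+=[-2.1842, -2.8272]  P^+=[0.2116 0.0426; 0.0426 0.2098]
step 5: x^-=[-1.8128, -2.5497]  P^-=[0.5358 0.0191; 0.0191 0.3661]  S=[0.8770 -0.1334; -0.1334 0.8317]  K=[0.6058 -0.0151; 0.0346 0.4409]  nu=[-1.1186, 6.0290]  x^+=[-2.5814, 0.0698]  P^+=[0.2113 0.0418; 0.0418 0.2074]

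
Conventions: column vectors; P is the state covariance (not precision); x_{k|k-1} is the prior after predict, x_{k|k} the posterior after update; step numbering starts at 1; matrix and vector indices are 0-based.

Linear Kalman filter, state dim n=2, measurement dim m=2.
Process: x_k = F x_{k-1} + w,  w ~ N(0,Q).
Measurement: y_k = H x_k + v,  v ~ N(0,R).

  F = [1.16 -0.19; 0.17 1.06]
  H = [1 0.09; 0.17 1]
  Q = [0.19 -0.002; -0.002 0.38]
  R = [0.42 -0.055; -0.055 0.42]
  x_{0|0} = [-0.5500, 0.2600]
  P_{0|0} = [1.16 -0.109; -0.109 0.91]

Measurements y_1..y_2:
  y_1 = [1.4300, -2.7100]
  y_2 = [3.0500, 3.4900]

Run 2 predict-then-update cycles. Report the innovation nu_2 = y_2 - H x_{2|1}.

step 1: x^-=[-0.6874, 0.1821]  P^-=[1.8318 -0.0870; -0.0870 1.3967]  S=[2.2474 0.2938; 0.2938 1.8401]  K=[0.8126 -0.0078; -0.0827 0.7642]  nu=[2.1010, -2.7752]  x^+=[1.0415, -2.1125]  P^+=[0.3514 -0.1077; -0.1077 0.3438]
step 2: x^-=[1.6095, -2.0622]  P^-=[0.7227 -0.1309; -0.1309 0.7377]  S=[1.1252 0.0014; 0.0014 1.1340]  K=[0.6319 -0.0078; -0.0581 0.6309]  nu=[1.6261, 5.2786]  x^+=[2.5956, 1.1737]  P^+=[0.2734 -0.0845; -0.0845 0.2826]

innov = [1.6261, 5.2786]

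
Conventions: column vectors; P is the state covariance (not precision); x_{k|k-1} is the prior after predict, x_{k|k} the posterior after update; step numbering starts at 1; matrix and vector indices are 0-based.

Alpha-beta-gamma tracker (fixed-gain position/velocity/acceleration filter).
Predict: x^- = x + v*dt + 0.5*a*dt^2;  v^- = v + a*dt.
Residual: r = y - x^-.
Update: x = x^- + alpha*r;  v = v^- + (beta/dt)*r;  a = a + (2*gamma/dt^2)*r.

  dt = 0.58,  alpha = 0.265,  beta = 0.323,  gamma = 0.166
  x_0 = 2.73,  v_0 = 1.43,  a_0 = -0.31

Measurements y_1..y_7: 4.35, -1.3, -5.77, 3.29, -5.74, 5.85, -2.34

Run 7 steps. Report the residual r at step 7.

resid = -0.1400

step 1: x_pred=3.5073  r=0.8427  x^+=3.7306  v^+=1.7195  a^+=0.5217
step 2: x_pred=4.8157  r=-6.1157  x^+=3.1950  v^+=-1.3837  a^+=-5.5139
step 3: x_pred=1.4650  r=-7.2350  x^+=-0.4523  v^+=-8.6109  a^+=-12.6544
step 4: x_pred=-7.5751  r=10.8651  x^+=-4.6958  v^+=-9.8997  a^+=-1.9314
step 5: x_pred=-10.7625  r=5.0225  x^+=-9.4316  v^+=-8.2229  a^+=3.0254
step 6: x_pred=-13.6920  r=19.5420  x^+=-8.5134  v^+=4.4147  a^+=22.3118
step 7: x_pred=-2.2000  r=-0.1400  x^+=-2.2371  v^+=17.2776  a^+=22.1736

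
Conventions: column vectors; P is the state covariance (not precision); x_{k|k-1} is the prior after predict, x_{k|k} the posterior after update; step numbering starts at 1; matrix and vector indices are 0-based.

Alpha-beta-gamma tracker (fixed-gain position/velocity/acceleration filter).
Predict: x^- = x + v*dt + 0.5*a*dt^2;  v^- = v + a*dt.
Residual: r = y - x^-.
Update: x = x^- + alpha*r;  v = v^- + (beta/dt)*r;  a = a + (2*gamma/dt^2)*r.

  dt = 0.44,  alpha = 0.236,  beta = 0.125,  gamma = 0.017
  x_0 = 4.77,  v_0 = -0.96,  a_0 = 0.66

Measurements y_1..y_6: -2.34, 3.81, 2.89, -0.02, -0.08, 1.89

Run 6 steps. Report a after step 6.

step 1: x_pred=4.4115  r=-6.7515  x^+=2.8181  v^+=-2.5876  a^+=-0.5257
step 2: x_pred=1.6287  r=2.1813  x^+=2.1435  v^+=-2.1993  a^+=-0.1426
step 3: x_pred=1.1620  r=1.7280  x^+=1.5698  v^+=-1.7711  a^+=0.1609
step 4: x_pred=0.8061  r=-0.8261  x^+=0.6111  v^+=-1.9350  a^+=0.0158
step 5: x_pred=-0.2387  r=0.1587  x^+=-0.2013  v^+=-1.8830  a^+=0.0437
step 6: x_pred=-1.0256  r=2.9156  x^+=-0.3375  v^+=-1.0355  a^+=0.5557

a_post = 0.5557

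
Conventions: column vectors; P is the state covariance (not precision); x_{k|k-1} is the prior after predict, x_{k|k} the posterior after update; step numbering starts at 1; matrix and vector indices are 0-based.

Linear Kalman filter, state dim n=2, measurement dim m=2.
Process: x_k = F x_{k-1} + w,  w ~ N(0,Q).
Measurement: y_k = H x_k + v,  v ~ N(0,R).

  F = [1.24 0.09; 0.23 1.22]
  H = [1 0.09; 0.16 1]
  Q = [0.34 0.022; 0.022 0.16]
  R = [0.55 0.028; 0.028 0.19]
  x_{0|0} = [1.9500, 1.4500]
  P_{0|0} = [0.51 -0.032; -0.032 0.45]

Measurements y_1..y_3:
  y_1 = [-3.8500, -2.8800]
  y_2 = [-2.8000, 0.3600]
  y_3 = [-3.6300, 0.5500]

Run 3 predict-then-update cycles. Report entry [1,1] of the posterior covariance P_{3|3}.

P_post[1,1] = 0.1233

step 1: x^-=[2.5485, 2.2175]  P^-=[1.1207 0.1678; 0.1678 0.8388]  S=[1.7077 0.4530; 0.4530 1.1112]  K=[0.6528 0.0462; -0.0720 0.8084]  nu=[-6.5981, -5.5053]  x^+=[-2.0134, -1.7579]  P^+=[0.3632 -0.0310; -0.0310 0.1565]
step 2: x^-=[-2.6549, -2.6077]  P^-=[0.8927 0.0952; 0.0952 0.3948]  S=[1.4630 0.3029; 0.3029 0.6381]  K=[0.5975 0.0893; -0.0485 0.6656]  nu=[0.0896, 3.3925]  x^+=[-2.2983, -0.3541]  P^+=[0.3329 -0.0196; -0.0196 0.1282]
step 3: x^-=[-2.8818, -0.9606]  P^-=[0.8486 0.1010; 0.1010 0.3575]  S=[1.4196 0.2984; 0.2984 0.6015]  K=[0.5821 0.1049; -0.0410 0.6415]  nu=[-0.6618, 1.9717]  x^+=[-3.0602, 0.3314]  P^+=[0.3245 -0.0157; -0.0157 0.1233]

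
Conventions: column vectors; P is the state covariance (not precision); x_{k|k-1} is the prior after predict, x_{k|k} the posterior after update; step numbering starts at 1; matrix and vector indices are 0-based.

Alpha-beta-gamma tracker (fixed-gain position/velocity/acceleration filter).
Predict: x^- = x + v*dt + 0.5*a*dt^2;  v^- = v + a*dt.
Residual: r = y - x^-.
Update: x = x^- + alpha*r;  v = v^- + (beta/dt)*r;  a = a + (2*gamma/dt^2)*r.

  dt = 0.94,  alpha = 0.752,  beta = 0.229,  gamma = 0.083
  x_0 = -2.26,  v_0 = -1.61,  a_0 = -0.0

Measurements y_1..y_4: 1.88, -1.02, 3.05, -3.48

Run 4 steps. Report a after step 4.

a_post = -0.2095

step 1: x_pred=-3.7734  r=5.6534  x^+=0.4780  v^+=-0.2327  a^+=1.0621
step 2: x_pred=0.7284  r=-1.7484  x^+=-0.5864  v^+=0.3397  a^+=0.7336
step 3: x_pred=0.0570  r=2.9930  x^+=2.3077  v^+=1.7584  a^+=1.2959
step 4: x_pred=4.5332  r=-8.0132  x^+=-1.4927  v^+=1.0244  a^+=-0.2095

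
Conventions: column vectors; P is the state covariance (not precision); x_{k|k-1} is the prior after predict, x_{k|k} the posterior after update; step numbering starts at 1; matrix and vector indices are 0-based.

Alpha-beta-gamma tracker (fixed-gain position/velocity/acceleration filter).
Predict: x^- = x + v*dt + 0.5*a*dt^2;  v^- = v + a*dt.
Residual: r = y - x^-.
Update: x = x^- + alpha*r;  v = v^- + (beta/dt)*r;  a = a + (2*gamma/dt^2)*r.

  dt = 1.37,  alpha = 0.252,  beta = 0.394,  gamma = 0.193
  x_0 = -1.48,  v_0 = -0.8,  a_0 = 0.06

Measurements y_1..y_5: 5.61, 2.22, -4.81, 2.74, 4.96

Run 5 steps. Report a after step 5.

step 1: x_pred=-2.5197  r=8.1297  x^+=-0.4710  v^+=1.6202  a^+=1.7319
step 2: x_pred=3.3740  r=-1.1540  x^+=3.0832  v^+=3.6611  a^+=1.4946
step 3: x_pred=9.5015  r=-14.3115  x^+=5.8950  v^+=1.5928  a^+=-1.4487
step 4: x_pred=6.7177  r=-3.9777  x^+=5.7153  v^+=-1.5358  a^+=-2.2667
step 5: x_pred=1.4840  r=3.4760  x^+=2.3600  v^+=-3.6416  a^+=-1.5519

a_post = -1.5519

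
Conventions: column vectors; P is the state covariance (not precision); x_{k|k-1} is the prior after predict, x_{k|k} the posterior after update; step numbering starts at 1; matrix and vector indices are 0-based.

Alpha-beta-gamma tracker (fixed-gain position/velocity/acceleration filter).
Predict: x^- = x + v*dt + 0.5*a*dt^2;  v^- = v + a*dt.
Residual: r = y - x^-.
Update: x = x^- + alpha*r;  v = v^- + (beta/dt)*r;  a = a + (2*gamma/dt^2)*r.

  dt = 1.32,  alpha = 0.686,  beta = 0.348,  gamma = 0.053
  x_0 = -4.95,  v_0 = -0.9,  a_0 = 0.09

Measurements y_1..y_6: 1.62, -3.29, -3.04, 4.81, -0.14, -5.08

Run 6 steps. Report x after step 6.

x_post = -2.3240

step 1: x_pred=-6.0596  r=7.6796  x^+=-0.7914  v^+=1.2434  a^+=0.5572
step 2: x_pred=1.3353  r=-4.6253  x^+=-1.8376  v^+=0.7595  a^+=0.2758
step 3: x_pred=-0.5948  r=-2.4452  x^+=-2.2722  v^+=0.4789  a^+=0.1271
step 4: x_pred=-1.5293  r=6.3393  x^+=2.8194  v^+=2.3179  a^+=0.5127
step 5: x_pred=6.3258  r=-6.4658  x^+=1.8903  v^+=1.2901  a^+=0.1194
step 6: x_pred=3.6971  r=-8.7771  x^+=-2.3240  v^+=-0.8663  a^+=-0.4146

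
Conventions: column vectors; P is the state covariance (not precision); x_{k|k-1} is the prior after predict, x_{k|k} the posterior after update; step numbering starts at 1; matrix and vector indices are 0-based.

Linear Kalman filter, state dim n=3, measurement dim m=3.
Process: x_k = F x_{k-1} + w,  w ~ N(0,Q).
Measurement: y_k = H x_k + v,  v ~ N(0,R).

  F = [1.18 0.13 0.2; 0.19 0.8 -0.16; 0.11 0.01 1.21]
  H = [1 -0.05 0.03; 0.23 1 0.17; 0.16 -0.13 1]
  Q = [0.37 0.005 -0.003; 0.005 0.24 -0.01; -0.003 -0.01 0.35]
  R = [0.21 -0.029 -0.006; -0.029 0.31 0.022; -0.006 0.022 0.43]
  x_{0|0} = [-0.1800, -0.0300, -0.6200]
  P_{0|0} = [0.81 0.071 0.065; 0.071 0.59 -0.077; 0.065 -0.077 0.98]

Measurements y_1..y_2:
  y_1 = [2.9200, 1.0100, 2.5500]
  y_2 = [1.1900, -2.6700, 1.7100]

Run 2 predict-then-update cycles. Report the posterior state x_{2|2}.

x_post = [1.2811, -1.6515, 1.5807]

step 1: x^-=[-0.3403, 0.0410, -0.7703]  P^-=[1.5955 0.2649 0.4239; 0.2649 0.7093 -0.2323; 0.4239 -0.2323 1.8103]  S=[1.8085 0.6435 0.7101; 0.6435 1.2320 0.2126; 0.7101 0.2126 2.4781]  K=[0.8291 0.1364 0.0109; -0.0446 0.6434 -0.1563; -0.0464 0.0299 0.7808]  nu=[3.2855, 1.1782, 3.3801]  x^+=[2.5812, 0.1244, 1.7517]  P^+=[0.1701 -0.0161 -0.0266; -0.0161 0.2050 -0.0235; -0.0266 -0.0235 0.3379]
step 2: x^-=[3.4123, 0.3096, 2.4047]  P^-=[0.6051 0.0388 0.0584; 0.0388 0.3887 -0.1001; 0.0584 -0.1001 0.8391]  S=[0.8167 0.1415 0.1772; 0.1415 0.7434 0.0586; 0.1772 0.0586 1.3342]  K=[0.7181 0.1151 0.0121; -0.0447 0.5304 -0.1256; -0.0379 0.0314 0.6493]  nu=[-2.2790, -4.1733, -1.2004]  x^+=[1.2811, -1.6515, 1.5807]  P^+=[0.1473 -0.0150 -0.0221; -0.0150 0.1694 -0.0176; -0.0221 -0.0176 0.2814]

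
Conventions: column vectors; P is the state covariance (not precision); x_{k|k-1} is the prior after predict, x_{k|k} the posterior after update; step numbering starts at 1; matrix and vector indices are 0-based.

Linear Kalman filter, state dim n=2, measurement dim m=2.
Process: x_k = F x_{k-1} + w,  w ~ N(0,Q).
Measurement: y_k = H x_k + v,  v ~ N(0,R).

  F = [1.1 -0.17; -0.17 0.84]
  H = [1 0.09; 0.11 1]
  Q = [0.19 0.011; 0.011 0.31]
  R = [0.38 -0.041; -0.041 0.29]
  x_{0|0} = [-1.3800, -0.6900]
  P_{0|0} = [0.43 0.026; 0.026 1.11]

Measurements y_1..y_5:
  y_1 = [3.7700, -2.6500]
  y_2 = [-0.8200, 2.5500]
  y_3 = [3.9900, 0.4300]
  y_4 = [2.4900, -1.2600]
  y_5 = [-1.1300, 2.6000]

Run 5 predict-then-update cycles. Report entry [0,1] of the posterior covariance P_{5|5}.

step 1: x^-=[-1.4007, -0.3450]  P^-=[0.7327 -0.2031; -0.2031 1.0982]  S=[1.0850 -0.0667; -0.0667 1.3524]  K=[0.6548 -0.0583; -0.0474 0.7932]  nu=[5.2018, -2.1509]  x^+=[2.1310, -2.2974]  P^+=[0.2577 -0.0721; -0.0721 0.2399]
step 2: x^-=[2.7347, -2.2921]  P^-=[0.5357 -0.1402; -0.1402 0.5073]  S=[0.8946 -0.0780; -0.0780 0.7730]  K=[0.5807 -0.0465; -0.0506 0.6313]  nu=[-3.3484, 4.5413]  x^+=[0.5790, 0.7442]  P^+=[0.2282 -0.0624; -0.0624 0.1920]
step 3: x^-=[0.5104, 0.5267]  P^-=[0.4950 -0.1186; -0.1186 0.4699]  S=[0.8575 -0.0640; -0.0640 0.7398]  K=[0.5620 -0.0380; -0.0431 0.6138]  nu=[3.4322, -0.1528]  x^+=[2.4451, 0.2848]  P^+=[0.2204 -0.0583; -0.0583 0.1862]
step 4: x^-=[2.6412, -0.1764]  P^-=[0.4838 -0.1124; -0.1124 0.4644]  S=[0.8474 -0.0595; -0.0595 0.7355]  K=[0.5566 -0.0354; -0.0404 0.6113]  nu=[-0.1353, -1.3741]  x^+=[2.6145, -1.0110]  P^+=[0.2181 -0.0571; -0.0571 0.1852]
step 5: x^-=[3.0479, -1.2937]  P^-=[0.4806 -0.1106; -0.1106 0.4633]  S=[0.8444 -0.0582; -0.0582 0.7348]  K=[0.5549 -0.0347; -0.0396 0.6108]  nu=[-4.0614, 3.5584]  x^+=[0.6706, 1.0406]  P^+=[0.2174 -0.0567; -0.0567 0.1850]

P_post[0,1] = -0.0567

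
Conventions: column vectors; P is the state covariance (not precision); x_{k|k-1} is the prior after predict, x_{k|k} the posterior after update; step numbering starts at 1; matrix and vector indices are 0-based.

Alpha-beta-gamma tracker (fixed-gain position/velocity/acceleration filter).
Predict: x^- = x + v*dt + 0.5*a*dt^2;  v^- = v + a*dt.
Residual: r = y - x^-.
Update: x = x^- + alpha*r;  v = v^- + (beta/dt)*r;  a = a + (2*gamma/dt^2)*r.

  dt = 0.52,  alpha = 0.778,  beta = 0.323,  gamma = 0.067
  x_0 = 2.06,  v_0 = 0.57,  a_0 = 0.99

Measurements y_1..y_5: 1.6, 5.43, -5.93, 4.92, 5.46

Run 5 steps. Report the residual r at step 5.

resid = 2.3124

step 1: x_pred=2.4902  r=-0.8902  x^+=1.7976  v^+=0.5318  a^+=0.5488
step 2: x_pred=2.1484  r=3.2816  x^+=4.7015  v^+=2.8556  a^+=2.1751
step 3: x_pred=6.4805  r=-12.4105  x^+=-3.1749  v^+=-3.7222  a^+=-3.9751
step 4: x_pred=-5.6478  r=10.5678  x^+=2.5739  v^+=0.7750  a^+=1.2619
step 5: x_pred=3.1476  r=2.3124  x^+=4.9466  v^+=2.8676  a^+=2.4079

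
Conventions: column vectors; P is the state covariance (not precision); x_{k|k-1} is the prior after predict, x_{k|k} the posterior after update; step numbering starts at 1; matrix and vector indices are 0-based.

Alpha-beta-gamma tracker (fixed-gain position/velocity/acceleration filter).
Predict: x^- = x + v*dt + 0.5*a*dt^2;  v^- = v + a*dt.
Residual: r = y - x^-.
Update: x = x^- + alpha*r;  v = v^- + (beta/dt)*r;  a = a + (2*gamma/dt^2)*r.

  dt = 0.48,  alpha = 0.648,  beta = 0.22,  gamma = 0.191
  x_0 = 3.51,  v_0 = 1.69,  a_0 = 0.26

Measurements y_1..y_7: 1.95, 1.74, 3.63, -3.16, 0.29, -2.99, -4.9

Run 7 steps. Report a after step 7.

a_post = 4.6414

step 1: x_pred=4.3512  r=-2.4012  x^+=2.7952  v^+=0.7143  a^+=-3.7211
step 2: x_pred=2.7094  r=-0.9694  x^+=2.0812  v^+=-1.5161  a^+=-5.3283
step 3: x_pred=0.7397  r=2.8903  x^+=2.6126  v^+=-2.7490  a^+=-0.5362
step 4: x_pred=1.2313  r=-4.3913  x^+=-1.6143  v^+=-5.0190  a^+=-7.8169
step 5: x_pred=-4.9239  r=5.2139  x^+=-1.5453  v^+=-6.3814  a^+=0.8277
step 6: x_pred=-4.5130  r=1.5230  x^+=-3.5261  v^+=-5.2861  a^+=3.3528
step 7: x_pred=-5.6772  r=0.7772  x^+=-5.1736  v^+=-3.3205  a^+=4.6414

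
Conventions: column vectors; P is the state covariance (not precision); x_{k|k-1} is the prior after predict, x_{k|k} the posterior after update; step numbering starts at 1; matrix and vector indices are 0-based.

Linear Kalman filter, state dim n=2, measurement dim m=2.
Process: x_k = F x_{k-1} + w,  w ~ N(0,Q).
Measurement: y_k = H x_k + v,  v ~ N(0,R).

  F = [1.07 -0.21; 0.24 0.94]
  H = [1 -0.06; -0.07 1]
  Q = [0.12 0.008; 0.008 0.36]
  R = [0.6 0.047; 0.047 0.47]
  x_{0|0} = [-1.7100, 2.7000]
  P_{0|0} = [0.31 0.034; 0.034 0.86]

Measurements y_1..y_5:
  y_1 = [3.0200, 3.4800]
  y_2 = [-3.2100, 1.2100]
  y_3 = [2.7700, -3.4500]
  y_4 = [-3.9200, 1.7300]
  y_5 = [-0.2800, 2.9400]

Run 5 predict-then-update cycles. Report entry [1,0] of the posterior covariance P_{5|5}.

P_post[1,0] = 0.0406

step 1: x^-=[-2.3967, 2.1276]  P^-=[0.4976 -0.0497; -0.0497 1.1531]  S=[1.1077 -0.1069; -0.1069 1.6325]  K=[0.4497 -0.0223; -0.0392 0.7059]  nu=[5.5444, 1.1846]  x^+=[0.0704, 2.7466]  P^+=[0.2706 0.0296; 0.0296 0.3320]
step 2: x^-=[-0.5015, 2.5987]  P^-=[0.4311 0.0402; 0.0402 0.6823]  S=[1.0287 0.0163; 0.0163 1.1488]  K=[0.4167 0.0028; -0.0101 0.5916]  nu=[-2.5526, -1.4238]  x^+=[-1.5691, 1.7820]  P^+=[0.2525 0.0386; 0.0386 0.2803]
step 3: x^-=[-2.0532, 1.2985]  P^-=[0.4041 0.0544; 0.0544 0.6396]  S=[0.9998 0.0349; 0.0349 1.1040]  K=[0.4005 0.0110; -0.0041 0.5761]  nu=[4.9011, -4.8922]  x^+=[-0.1440, -1.5400]  P^+=[0.2433 0.0410; 0.0410 0.2734]
step 4: x^-=[0.1693, -1.4821]  P^-=[0.3921 0.0557; 0.0557 0.6341]  S=[0.9877 0.0374; 0.0374 1.0982]  K=[0.3932 0.0123; -0.0039 0.5740]  nu=[-4.1782, 3.2240]  x^+=[-1.4338, 0.3846]  P^+=[0.2389 0.0410; 0.0410 0.2725]
step 5: x^-=[-1.6149, 0.0174]  P^-=[0.3872 0.0547; 0.0547 0.6330]  S=[0.9829 0.0369; 0.0369 1.0972]  K=[0.3901 0.0121; -0.0045 0.5736]  nu=[1.3359, 2.8095]  x^+=[-1.0598, 1.6229]  P^+=[0.2371 0.0406; 0.0406 0.2722]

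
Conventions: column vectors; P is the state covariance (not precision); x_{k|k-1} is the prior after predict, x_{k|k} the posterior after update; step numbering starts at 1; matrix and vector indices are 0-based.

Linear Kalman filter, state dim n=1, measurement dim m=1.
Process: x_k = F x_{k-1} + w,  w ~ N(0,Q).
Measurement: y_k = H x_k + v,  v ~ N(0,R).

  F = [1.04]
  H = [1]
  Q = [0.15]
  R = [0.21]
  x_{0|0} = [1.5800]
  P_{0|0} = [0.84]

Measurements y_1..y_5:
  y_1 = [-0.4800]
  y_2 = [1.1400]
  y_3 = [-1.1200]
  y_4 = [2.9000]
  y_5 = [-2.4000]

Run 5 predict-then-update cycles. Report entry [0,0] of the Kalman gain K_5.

step 1: x^-=[1.6432]  P^-=[1.0585]  S=[1.2685]  K=[0.8345]  nu=[-2.1232]  x^+=[-0.1285]  P^+=[0.1752]
step 2: x^-=[-0.1337]  P^-=[0.3395]  S=[0.5495]  K=[0.6179]  nu=[1.2737]  x^+=[0.6533]  P^+=[0.1298]
step 3: x^-=[0.6794]  P^-=[0.2903]  S=[0.5003]  K=[0.5803]  nu=[-1.7994]  x^+=[-0.3648]  P^+=[0.1219]
step 4: x^-=[-0.3793]  P^-=[0.2818]  S=[0.4918]  K=[0.5730]  nu=[3.2793]  x^+=[1.4997]  P^+=[0.1203]
step 5: x^-=[1.5597]  P^-=[0.2801]  S=[0.4901]  K=[0.5716]  nu=[-3.9597]  x^+=[-0.7035]  P^+=[0.1200]

K[0,0] = 0.5716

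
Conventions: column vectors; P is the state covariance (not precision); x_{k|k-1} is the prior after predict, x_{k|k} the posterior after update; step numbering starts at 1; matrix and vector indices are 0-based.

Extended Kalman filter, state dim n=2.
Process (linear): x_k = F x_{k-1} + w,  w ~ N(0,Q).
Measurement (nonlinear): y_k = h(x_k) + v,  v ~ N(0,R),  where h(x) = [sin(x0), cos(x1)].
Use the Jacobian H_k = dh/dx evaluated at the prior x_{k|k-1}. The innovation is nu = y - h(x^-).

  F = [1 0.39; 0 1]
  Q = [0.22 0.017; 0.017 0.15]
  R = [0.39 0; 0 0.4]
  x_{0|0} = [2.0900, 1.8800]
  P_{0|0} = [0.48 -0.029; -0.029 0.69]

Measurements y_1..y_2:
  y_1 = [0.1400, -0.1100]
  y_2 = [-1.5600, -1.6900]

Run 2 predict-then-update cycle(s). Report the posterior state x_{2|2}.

step 1: x^-=[2.8232, 1.8800]  P^-=[0.7823 0.2571; 0.2571 0.8400]  H_jac=[-0.9497 0.0000; 0.0000 -0.9526]  S=[1.0957 0.2326; 0.2326 1.1622]  K=[-0.6615 -0.0783; -0.0801 -0.6724]  nu=[-0.1730, 0.1943]  x^+=[2.9224, 1.7632]  P^+=[0.2716 0.0329; 0.0329 0.2824]
step 2: x^-=[3.6101, 1.7632]  P^-=[0.5602 0.1600; 0.1600 0.4324]  H_jac=[-0.8922 0.0000; 0.0000 -0.9815]  S=[0.8360 0.1401; 0.1401 0.8166]  K=[-0.5824 -0.0924; -0.0861 -0.5049]  nu=[-1.1084, -1.4988]  x^+=[4.3942, 2.6155]  P^+=[0.2546 0.0377; 0.0377 0.2058]

x_post = [4.3942, 2.6155]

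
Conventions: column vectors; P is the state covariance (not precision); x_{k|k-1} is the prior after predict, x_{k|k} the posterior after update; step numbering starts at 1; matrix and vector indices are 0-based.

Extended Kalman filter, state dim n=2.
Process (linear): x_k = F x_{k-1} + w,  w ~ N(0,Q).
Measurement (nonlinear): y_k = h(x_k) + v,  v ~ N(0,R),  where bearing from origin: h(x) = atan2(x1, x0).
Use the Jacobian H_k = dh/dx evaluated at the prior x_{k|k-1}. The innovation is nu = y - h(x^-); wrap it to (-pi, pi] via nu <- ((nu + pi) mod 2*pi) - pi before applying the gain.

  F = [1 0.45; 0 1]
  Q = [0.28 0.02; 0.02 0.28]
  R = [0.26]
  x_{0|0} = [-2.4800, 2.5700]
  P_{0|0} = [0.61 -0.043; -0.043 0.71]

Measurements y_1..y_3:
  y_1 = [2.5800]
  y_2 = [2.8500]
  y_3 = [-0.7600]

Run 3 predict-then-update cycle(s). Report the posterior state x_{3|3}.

x_post = [1.7243, 3.9086]

step 1: x^-=[-1.3235, 2.5700]  P^-=[0.9951 0.2965; 0.2965 0.9900]  H_jac=[-0.3075 -0.1584]  S=[0.4078]  K=[-0.8655; -0.6080]  nu=[0.5336]  x^+=[-1.7854, 2.2455]  P^+=[0.6896 0.0819; 0.0819 0.8392]
step 2: x^-=[-0.7749, 2.2455]  P^-=[1.2132 0.4795; 0.4795 1.1192]  H_jac=[-0.3979 -0.1373]  S=[0.5256]  K=[-1.0437; -0.6554]  nu=[0.9469]  x^+=[-1.7632, 1.6249]  P^+=[0.6406 0.1199; 0.1199 0.8934]
step 3: x^-=[-1.0320, 1.6249]  P^-=[1.2094 0.5420; 0.5420 1.1734]  H_jac=[-0.4385 -0.2785]  S=[0.7160]  K=[-0.9516; -0.7884]  nu=[-2.8967]  x^+=[1.7243, 3.9086]  P^+=[0.5611 0.0048; 0.0048 0.7284]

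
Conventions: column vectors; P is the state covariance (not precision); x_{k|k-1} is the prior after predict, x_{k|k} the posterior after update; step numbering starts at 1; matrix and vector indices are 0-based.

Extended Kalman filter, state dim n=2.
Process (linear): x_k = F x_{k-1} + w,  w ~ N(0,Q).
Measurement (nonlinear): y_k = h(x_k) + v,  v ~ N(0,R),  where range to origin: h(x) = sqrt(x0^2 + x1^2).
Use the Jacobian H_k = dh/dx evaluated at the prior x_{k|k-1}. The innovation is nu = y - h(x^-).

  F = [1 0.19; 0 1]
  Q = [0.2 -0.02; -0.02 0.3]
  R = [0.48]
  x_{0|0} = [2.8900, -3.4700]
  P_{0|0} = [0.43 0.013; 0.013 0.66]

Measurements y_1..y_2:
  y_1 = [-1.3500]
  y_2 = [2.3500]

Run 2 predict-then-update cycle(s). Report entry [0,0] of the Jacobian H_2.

H_jac[0,0] = 0.9831

step 1: x^-=[2.2307, -3.4700]  P^-=[0.6588 0.1184; 0.1184 0.9600]  H_jac=[0.5408 -0.8412]  S=[1.2442]  K=[0.2063; -0.5976]  nu=[-5.4752]  x^+=[1.1014, -0.1982]  P^+=[0.6058 0.2718; 0.2718 0.5157]
step 2: x^-=[1.0637, -0.1982]  P^-=[0.9277 0.3497; 0.3497 0.8157]  H_jac=[0.9831 -0.1831]  S=[1.2780]  K=[0.6635; 0.1521]  nu=[1.2680]  x^+=[1.9050, -0.0053]  P^+=[0.3651 0.2207; 0.2207 0.7861]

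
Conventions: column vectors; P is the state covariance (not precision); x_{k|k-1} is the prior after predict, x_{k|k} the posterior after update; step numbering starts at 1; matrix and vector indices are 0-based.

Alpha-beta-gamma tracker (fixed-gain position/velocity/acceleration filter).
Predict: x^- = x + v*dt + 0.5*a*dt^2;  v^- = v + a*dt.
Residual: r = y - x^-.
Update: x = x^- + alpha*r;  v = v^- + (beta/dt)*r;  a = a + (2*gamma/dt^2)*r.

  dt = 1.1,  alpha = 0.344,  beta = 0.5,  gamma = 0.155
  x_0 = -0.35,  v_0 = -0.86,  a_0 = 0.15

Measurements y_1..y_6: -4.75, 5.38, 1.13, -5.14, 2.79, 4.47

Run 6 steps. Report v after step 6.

step 1: x_pred=-1.2052  r=-3.5448  x^+=-2.4246  v^+=-2.3062  a^+=-0.7582
step 2: x_pred=-5.4202  r=10.8002  x^+=-1.7049  v^+=1.7690  a^+=2.0088
step 3: x_pred=1.4563  r=-0.3263  x^+=1.3440  v^+=3.8304  a^+=1.9252
step 4: x_pred=6.7222  r=-11.8622  x^+=2.6416  v^+=0.5562  a^+=-1.1138
step 5: x_pred=2.5796  r=0.2104  x^+=2.6520  v^+=-0.5734  a^+=-1.0599
step 6: x_pred=1.3800  r=3.0900  x^+=2.4430  v^+=-0.3347  a^+=-0.2683

v_post = -0.3347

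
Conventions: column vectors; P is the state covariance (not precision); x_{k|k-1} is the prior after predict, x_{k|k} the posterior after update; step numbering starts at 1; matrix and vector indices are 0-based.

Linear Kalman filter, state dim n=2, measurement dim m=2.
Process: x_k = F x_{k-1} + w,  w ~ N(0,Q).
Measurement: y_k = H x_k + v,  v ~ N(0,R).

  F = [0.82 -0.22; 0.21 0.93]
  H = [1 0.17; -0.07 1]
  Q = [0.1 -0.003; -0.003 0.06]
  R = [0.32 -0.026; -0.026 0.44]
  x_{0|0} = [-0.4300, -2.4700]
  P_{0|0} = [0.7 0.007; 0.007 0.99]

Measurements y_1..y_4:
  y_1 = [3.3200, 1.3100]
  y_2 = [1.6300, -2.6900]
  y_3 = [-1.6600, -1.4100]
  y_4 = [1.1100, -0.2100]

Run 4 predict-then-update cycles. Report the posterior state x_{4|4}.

x_post = [0.7202, -0.3722]

step 1: x^-=[0.1908, -2.3874]  P^-=[0.6161 -0.0800; -0.0800 0.9499]  S=[0.9363 0.0133; 0.0133 1.4041]  K=[0.6448 -0.0938; 0.0774 0.6798]  nu=[3.5351, 3.7108]  x^+=[2.1221, 0.4085]  P^+=[0.2161 -0.0429; -0.0429 0.2941]
step 2: x^-=[1.6502, 0.8255]  P^-=[0.2750 -0.0567; -0.0567 0.3071]  S=[0.5846 -0.0491; -0.0491 0.7564]  K=[0.4479 -0.0714; 0.0270 0.4130]  nu=[-0.1606, -3.4000]  x^+=[1.8209, -0.5831]  P^+=[0.1507 -0.0325; -0.0325 0.1788]
step 3: x^-=[1.6214, -0.1599]  P^-=[0.2217 -0.0369; -0.0369 0.2086]  S=[0.5352 -0.0425; -0.0425 0.6548]  K=[0.3982 -0.0542; 0.0230 0.3239]  nu=[-3.2542, -1.1366]  x^+=[0.3870, -0.6031]  P^+=[0.1331 -0.0249; -0.0249 0.1402]
step 4: x^-=[0.4500, -0.4796]  P^-=[0.2052 -0.0266; -0.0266 0.1774]  S=[0.5213 -0.0365; -0.0365 0.6221]  K=[0.3820 -0.0434; 0.0271 0.2897]  nu=[0.7415, 0.3011]  x^+=[0.7202, -0.3722]  P^+=[0.1268 -0.0202; -0.0202 0.1254]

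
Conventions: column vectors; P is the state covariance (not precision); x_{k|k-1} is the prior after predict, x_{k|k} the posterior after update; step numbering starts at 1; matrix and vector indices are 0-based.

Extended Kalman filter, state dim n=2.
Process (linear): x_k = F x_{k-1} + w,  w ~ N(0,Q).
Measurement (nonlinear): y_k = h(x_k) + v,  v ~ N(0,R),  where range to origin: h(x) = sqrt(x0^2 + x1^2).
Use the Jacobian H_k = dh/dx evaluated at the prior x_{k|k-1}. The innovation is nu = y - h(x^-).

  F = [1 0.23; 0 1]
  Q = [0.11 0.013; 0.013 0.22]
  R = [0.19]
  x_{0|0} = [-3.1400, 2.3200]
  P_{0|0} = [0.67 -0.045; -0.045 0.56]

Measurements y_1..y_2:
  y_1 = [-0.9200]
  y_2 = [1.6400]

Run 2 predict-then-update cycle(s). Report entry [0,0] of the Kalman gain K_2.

K[0,0] = 0.5895

step 1: x^-=[-2.6064, 2.3200]  P^-=[0.7889 0.0968; 0.0968 0.7800]  H_jac=[-0.7470 0.6649]  S=[0.8788]  K=[-0.5973; 0.5078]  nu=[-4.4094]  x^+=[0.0273, 0.0808]  P^+=[0.4754 0.3634; 0.3634 0.5534]
step 2: x^-=[0.0459, 0.0808]  P^-=[0.7818 0.5036; 0.5036 0.7734]  H_jac=[0.4942 0.8694]  S=[1.3982]  K=[0.5895; 0.6589]  nu=[1.5471]  x^+=[0.9579, 1.1001]  P^+=[0.2960 -0.0394; -0.0394 0.1664]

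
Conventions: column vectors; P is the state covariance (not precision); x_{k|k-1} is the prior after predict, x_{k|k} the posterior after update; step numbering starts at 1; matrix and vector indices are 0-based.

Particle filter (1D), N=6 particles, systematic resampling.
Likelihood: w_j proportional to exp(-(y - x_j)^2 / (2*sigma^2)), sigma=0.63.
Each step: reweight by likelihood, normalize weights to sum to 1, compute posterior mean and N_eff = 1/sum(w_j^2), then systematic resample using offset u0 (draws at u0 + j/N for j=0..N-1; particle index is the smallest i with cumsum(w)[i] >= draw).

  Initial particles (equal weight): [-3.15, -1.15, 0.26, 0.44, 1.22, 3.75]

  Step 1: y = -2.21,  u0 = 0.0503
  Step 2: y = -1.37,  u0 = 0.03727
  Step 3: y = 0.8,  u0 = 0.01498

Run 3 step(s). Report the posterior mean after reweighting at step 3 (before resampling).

step 1: w=[0.5744, 0.4245, 0.0008, 0.0003, 0.0000, 0.0000]  mean=-2.2973  Neff=1.9601  idx=[0, 0, 0, 0, 1, 1]
step 2: w=[0.0094, 0.0094, 0.0094, 0.0094, 0.4811, 0.4811]  mean=-1.2256  Neff=2.1585  idx=[3, 4, 4, 5, 5, 5]
step 3: w=[0.0000, 0.2000, 0.2000, 0.2000, 0.2000, 0.2000]  mean=-1.1500  Neff=5.0000  idx=[1, 1, 2, 3, 4, 5]

post_mean = -1.1500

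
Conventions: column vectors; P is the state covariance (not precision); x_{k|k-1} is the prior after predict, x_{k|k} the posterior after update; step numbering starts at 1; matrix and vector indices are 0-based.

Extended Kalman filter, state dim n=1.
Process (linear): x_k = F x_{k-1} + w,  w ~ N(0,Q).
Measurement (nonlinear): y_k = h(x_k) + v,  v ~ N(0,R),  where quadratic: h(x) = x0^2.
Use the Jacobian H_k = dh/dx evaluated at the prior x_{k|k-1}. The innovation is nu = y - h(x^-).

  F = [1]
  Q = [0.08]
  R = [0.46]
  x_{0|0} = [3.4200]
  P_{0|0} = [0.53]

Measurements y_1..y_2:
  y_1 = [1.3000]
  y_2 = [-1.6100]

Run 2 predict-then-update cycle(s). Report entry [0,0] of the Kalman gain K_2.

K[0,0] = 0.1930

step 1: x^-=[3.4200]  P^-=[0.6100]  H_jac=[6.8400]  S=[28.9992]  K=[0.1439]  nu=[-10.3964]  x^+=[1.9242]  P^+=[0.0097]
step 2: x^-=[1.9242]  P^-=[0.0897]  H_jac=[3.8483]  S=[1.7881]  K=[0.1930]  nu=[-5.3124]  x^+=[0.8989]  P^+=[0.0231]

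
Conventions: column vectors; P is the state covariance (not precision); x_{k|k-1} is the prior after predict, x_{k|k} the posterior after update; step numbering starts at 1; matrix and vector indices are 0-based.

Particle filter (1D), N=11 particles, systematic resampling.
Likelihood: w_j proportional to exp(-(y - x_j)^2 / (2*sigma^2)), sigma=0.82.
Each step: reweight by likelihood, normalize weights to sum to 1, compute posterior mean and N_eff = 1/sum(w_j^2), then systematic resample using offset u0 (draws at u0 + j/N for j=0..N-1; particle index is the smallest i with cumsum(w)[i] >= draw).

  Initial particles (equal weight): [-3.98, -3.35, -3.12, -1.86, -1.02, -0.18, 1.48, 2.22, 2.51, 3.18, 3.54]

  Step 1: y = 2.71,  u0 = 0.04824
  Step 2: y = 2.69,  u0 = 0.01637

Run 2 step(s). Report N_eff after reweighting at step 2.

step 1: w=[0.0000, 0.0000, 0.0000, 0.0000, 0.0000, 0.0006, 0.0906, 0.2336, 0.2710, 0.2369, 0.1673]  mean=2.6784  Neff=4.5385  idx=[6, 7, 7, 7, 8, 8, 8, 9, 9, 10, 10]
step 2: w=[0.0389, 0.0981, 0.0981, 0.0981, 0.1128, 0.1128, 0.1128, 0.0967, 0.0967, 0.0675, 0.0675]  mean=2.6533  Neff=10.3770  idx=[0, 1, 2, 3, 4, 5, 6, 6, 7, 8, 9]

N_eff = 10.3770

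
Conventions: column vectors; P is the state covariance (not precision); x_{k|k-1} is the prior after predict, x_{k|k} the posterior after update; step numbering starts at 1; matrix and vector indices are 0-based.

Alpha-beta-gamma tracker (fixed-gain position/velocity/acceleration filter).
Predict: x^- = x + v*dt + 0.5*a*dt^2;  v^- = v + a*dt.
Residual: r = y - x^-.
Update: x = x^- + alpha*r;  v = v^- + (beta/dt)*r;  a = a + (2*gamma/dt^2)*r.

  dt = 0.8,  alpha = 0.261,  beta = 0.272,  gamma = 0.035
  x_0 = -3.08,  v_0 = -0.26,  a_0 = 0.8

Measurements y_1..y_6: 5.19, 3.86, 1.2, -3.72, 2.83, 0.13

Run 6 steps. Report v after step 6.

v_post = -2.8971

step 1: x_pred=-3.0320  r=8.2220  x^+=-0.8861  v^+=3.1755  a^+=1.6993
step 2: x_pred=2.1981  r=1.6619  x^+=2.6319  v^+=5.1000  a^+=1.8811
step 3: x_pred=7.3138  r=-6.1138  x^+=5.7181  v^+=4.5261  a^+=1.2124
step 4: x_pred=9.7269  r=-13.4469  x^+=6.2173  v^+=0.9241  a^+=-0.2584
step 5: x_pred=6.8738  r=-4.0438  x^+=5.8184  v^+=-0.6576  a^+=-0.7007
step 6: x_pred=5.0681  r=-4.9381  x^+=3.7793  v^+=-2.8971  a^+=-1.2408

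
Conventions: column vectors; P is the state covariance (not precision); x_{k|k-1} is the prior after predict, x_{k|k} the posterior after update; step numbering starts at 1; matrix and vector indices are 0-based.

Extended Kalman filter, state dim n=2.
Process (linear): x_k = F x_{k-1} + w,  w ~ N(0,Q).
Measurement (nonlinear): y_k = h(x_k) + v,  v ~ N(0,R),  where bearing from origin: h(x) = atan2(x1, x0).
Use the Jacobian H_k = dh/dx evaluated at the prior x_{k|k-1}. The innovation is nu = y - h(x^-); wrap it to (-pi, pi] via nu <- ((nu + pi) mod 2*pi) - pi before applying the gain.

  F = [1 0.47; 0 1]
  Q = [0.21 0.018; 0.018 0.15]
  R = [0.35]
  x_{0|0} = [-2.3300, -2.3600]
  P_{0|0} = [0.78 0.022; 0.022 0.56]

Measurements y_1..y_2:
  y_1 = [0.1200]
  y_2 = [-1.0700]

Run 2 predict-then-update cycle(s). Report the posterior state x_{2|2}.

x_post = [-3.8416, -3.2647]

step 1: x^-=[-3.4392, -2.3600]  P^-=[1.1344 0.3032; 0.3032 0.7100]  H_jac=[0.1357 -0.1977]  S=[0.3824]  K=[0.2457; -0.2595]  nu=[2.6602]  x^+=[-2.7856, -3.0503]  P^+=[1.1113 0.3276; 0.3276 0.6843]
step 2: x^-=[-4.2193, -3.0503]  P^-=[1.7804 0.6672; 0.6672 0.8343]  H_jac=[0.1125 -0.1557]  S=[0.3694]  K=[0.2612; -0.1483]  nu=[1.4456]  x^+=[-3.8416, -3.2647]  P^+=[1.7552 0.6815; 0.6815 0.8261]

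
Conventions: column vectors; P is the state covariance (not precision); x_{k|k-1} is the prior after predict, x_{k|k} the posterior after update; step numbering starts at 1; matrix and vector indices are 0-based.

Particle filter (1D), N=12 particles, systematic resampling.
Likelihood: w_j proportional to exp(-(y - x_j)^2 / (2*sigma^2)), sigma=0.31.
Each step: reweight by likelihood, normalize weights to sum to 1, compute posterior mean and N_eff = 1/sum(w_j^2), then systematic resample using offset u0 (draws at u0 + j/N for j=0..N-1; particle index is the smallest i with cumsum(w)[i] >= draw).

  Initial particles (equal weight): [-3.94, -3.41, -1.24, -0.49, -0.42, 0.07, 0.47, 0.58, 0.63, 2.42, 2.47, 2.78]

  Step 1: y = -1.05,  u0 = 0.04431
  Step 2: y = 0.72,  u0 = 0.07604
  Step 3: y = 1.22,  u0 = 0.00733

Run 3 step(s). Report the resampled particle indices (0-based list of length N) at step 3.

step 1: w=[0.0000, 0.0000, 0.7190, 0.1697, 0.1100, 0.0013, 0.0000, 0.0000, 0.0000, 0.0000, 0.0000, 0.0000]  mean=-1.0208  Neff=1.7925  idx=[2, 2, 2, 2, 2, 2, 2, 2, 2, 3, 3, 4]
step 2: w=[0.0000, 0.0000, 0.0000, 0.0000, 0.0000, 0.0000, 0.0000, 0.0000, 0.0000, 0.2297, 0.2297, 0.5406]  mean=-0.4522  Neff=2.5141  idx=[9, 9, 10, 10, 10, 11, 11, 11, 11, 11, 11, 11]
step 3: w=[0.0348, 0.0348, 0.0348, 0.0348, 0.0348, 0.1180, 0.1180, 0.1180, 0.1180, 0.1180, 0.1180, 0.1180]  mean=-0.4322  Neff=9.6619  idx=[0, 2, 4, 5, 6, 7, 7, 8, 9, 9, 10, 11]

resampled_idx = [0, 2, 4, 5, 6, 7, 7, 8, 9, 9, 10, 11]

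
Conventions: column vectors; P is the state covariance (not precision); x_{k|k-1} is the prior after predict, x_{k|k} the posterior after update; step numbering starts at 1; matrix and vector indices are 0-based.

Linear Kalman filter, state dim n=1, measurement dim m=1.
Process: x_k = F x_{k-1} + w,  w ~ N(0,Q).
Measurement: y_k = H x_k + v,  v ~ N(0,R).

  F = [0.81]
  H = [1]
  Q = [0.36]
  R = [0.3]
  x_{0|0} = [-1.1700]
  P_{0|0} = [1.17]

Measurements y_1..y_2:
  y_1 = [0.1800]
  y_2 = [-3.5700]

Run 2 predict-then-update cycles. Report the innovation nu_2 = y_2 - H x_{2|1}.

step 1: x^-=[-0.9477]  P^-=[1.1276]  S=[1.4276]  K=[0.7899]  nu=[1.1277]  x^+=[-0.0570]  P^+=[0.2370]
step 2: x^-=[-0.0461]  P^-=[0.5155]  S=[0.8155]  K=[0.6321]  nu=[-3.5239]  x^+=[-2.2736]  P^+=[0.1896]

innov = [-3.5239]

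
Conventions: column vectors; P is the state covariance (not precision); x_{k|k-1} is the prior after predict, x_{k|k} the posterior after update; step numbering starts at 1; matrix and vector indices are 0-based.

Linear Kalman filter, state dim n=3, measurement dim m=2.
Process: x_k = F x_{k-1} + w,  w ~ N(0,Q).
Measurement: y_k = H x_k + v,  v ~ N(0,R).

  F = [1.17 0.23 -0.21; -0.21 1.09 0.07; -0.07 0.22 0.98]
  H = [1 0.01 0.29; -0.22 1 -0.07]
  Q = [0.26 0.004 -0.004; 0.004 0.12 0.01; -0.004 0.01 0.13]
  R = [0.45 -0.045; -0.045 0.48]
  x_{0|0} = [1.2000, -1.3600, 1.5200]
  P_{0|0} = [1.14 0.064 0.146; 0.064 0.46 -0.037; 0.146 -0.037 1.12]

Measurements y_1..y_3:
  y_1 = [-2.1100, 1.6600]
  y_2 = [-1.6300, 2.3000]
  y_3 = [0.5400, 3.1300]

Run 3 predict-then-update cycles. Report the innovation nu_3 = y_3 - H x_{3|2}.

step 1: x^-=[0.7720, -1.6280, 1.1064]  P^-=[1.8605 -0.0724 -0.1262; -0.0724 0.6831 0.1352; -0.1262 0.1352 1.1955]  S=[2.3373 -0.4880; -0.4880 1.2680]  K=[0.7635 -0.0791; 0.1112 0.5866; 0.1174 0.1077]  nu=[-3.1866, 3.5353]  x^+=[-1.9407, 0.0914, 1.1131]  P^+=[0.4310 0.0023 -0.2893; 0.0023 0.2815 0.0640; -0.2893 0.0640 1.1610]
step 2: x^-=[-2.4833, 0.5851, 1.2468]  P^-=[1.0533 -0.0957 -0.5880; -0.0957 0.4964 0.2936; -0.5880 0.2936 1.3280]  S=[1.2738 -0.2306; -0.2306 1.0168]  K=[0.6688 -0.1299; 0.0877 0.5086; -0.1024 0.3013]  nu=[0.4859, 1.2558]  x^+=[-2.3214, 1.2664, 1.5754]  P^+=[0.4264 -0.0274 -0.4114; -0.0274 0.2442 0.1433; -0.4114 0.1433 1.2081]
step 3: x^-=[-2.7556, 1.9782, 1.9850]  P^-=[1.0834 -0.1733 -0.7339; -0.1733 0.4813 0.4030; -0.7339 0.4030 1.4232]  S=[1.2264 -0.2656; -0.2656 1.0180]  K=[0.6697 -0.1792; 0.0662 0.4998; -0.1693 0.4125]  nu=[2.7002, 0.6845]  x^+=[-1.0700, 2.4990, 1.8102]  P^+=[0.4370 -0.0507 -0.4382; -0.0507 0.2392 0.1916; -0.4382 0.1916 1.1778]

innov = [2.7002, 0.6845]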